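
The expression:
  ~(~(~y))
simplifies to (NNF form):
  ~y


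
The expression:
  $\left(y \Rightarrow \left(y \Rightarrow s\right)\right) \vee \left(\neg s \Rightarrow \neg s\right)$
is always true.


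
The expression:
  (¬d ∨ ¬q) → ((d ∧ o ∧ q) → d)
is always true.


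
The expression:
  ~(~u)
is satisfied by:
  {u: True}


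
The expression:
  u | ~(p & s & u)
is always true.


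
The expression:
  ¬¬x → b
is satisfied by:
  {b: True, x: False}
  {x: False, b: False}
  {x: True, b: True}


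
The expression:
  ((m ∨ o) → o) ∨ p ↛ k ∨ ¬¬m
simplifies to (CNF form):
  True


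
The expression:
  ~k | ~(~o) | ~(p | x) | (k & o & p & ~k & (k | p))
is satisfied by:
  {o: True, x: False, p: False, k: False}
  {o: True, p: True, x: False, k: False}
  {o: True, x: True, p: False, k: False}
  {o: True, p: True, x: True, k: False}
  {o: False, x: False, p: False, k: False}
  {p: True, o: False, x: False, k: False}
  {x: True, o: False, p: False, k: False}
  {p: True, x: True, o: False, k: False}
  {k: True, o: True, x: False, p: False}
  {k: True, p: True, o: True, x: False}
  {k: True, o: True, x: True, p: False}
  {k: True, p: True, o: True, x: True}
  {k: True, o: False, x: False, p: False}


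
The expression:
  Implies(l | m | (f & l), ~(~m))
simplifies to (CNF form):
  m | ~l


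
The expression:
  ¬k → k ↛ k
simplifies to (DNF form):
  k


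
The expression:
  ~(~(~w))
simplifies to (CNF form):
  ~w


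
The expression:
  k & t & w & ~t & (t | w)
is never true.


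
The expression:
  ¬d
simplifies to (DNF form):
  ¬d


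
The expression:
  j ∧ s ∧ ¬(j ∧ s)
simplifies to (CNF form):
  False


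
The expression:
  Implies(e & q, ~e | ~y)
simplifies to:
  ~e | ~q | ~y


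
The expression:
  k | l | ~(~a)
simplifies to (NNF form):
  a | k | l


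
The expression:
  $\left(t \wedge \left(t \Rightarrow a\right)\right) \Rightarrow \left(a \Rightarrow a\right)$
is always true.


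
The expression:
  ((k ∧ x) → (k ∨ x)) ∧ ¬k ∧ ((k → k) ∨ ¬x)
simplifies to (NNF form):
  ¬k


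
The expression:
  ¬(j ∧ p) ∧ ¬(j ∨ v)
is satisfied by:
  {v: False, j: False}


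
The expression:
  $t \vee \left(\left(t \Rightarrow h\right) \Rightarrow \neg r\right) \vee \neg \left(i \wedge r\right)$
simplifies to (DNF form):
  $t \vee \neg i \vee \neg r$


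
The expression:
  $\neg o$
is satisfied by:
  {o: False}


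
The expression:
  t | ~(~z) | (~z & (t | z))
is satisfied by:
  {t: True, z: True}
  {t: True, z: False}
  {z: True, t: False}


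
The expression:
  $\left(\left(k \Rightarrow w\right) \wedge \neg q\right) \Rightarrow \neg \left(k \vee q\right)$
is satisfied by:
  {q: True, w: False, k: False}
  {w: False, k: False, q: False}
  {q: True, k: True, w: False}
  {k: True, w: False, q: False}
  {q: True, w: True, k: False}
  {w: True, q: False, k: False}
  {q: True, k: True, w: True}


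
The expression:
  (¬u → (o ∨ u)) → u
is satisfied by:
  {u: True, o: False}
  {o: False, u: False}
  {o: True, u: True}


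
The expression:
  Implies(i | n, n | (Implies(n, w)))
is always true.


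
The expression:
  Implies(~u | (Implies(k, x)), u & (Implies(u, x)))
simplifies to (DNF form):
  (k & u) | (u & x)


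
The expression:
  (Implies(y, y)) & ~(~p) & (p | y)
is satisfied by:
  {p: True}


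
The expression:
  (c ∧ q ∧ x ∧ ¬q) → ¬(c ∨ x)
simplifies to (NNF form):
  True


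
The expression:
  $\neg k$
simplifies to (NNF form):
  $\neg k$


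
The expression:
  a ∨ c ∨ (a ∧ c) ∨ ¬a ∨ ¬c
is always true.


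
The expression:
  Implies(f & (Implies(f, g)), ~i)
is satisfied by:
  {g: False, i: False, f: False}
  {f: True, g: False, i: False}
  {i: True, g: False, f: False}
  {f: True, i: True, g: False}
  {g: True, f: False, i: False}
  {f: True, g: True, i: False}
  {i: True, g: True, f: False}


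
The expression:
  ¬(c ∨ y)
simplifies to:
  ¬c ∧ ¬y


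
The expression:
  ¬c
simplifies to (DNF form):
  ¬c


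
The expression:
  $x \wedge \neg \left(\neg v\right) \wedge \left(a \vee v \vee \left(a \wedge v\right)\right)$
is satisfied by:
  {x: True, v: True}


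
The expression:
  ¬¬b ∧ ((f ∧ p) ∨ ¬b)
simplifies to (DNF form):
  b ∧ f ∧ p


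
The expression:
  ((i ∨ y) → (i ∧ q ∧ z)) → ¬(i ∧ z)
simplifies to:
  ¬i ∨ ¬q ∨ ¬z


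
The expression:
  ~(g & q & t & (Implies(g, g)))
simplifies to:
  ~g | ~q | ~t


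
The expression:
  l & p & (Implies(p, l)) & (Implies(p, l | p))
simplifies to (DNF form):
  l & p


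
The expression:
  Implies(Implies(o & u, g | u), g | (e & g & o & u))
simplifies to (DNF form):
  g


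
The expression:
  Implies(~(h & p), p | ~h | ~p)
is always true.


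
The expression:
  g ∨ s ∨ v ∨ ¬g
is always true.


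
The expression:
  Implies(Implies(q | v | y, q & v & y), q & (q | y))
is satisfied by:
  {y: True, q: True, v: True}
  {y: True, q: True, v: False}
  {y: True, v: True, q: False}
  {y: True, v: False, q: False}
  {q: True, v: True, y: False}
  {q: True, v: False, y: False}
  {v: True, q: False, y: False}


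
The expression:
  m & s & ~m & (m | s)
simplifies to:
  False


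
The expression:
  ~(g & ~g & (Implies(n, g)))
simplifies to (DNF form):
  True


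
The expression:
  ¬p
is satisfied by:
  {p: False}


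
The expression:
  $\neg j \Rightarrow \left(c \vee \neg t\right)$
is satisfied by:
  {c: True, j: True, t: False}
  {c: True, j: False, t: False}
  {j: True, c: False, t: False}
  {c: False, j: False, t: False}
  {c: True, t: True, j: True}
  {c: True, t: True, j: False}
  {t: True, j: True, c: False}


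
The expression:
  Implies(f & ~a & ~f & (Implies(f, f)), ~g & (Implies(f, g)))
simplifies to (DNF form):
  True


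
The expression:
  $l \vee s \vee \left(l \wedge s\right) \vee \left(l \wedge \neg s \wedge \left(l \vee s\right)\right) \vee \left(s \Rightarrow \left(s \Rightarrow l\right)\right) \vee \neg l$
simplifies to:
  $\text{True}$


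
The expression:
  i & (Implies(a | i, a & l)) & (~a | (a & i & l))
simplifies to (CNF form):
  a & i & l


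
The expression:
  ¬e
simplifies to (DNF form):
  ¬e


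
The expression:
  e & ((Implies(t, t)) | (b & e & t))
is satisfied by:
  {e: True}


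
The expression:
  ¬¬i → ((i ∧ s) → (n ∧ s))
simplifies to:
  n ∨ ¬i ∨ ¬s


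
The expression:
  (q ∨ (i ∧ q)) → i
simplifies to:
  i ∨ ¬q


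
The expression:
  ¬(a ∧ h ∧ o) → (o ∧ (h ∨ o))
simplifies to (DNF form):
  o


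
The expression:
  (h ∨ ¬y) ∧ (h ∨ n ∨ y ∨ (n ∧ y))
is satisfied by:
  {h: True, n: True, y: False}
  {h: True, n: False, y: False}
  {y: True, h: True, n: True}
  {y: True, h: True, n: False}
  {n: True, y: False, h: False}


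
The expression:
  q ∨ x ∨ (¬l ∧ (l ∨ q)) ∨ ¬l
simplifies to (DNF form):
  q ∨ x ∨ ¬l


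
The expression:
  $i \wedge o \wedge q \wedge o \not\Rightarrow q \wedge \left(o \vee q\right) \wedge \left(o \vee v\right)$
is never true.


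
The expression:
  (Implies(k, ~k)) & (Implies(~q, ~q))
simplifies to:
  ~k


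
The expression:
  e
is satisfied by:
  {e: True}


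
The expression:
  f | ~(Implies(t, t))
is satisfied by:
  {f: True}


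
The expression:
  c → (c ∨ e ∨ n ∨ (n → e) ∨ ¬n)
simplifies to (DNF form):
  True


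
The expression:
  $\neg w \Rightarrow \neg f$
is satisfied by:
  {w: True, f: False}
  {f: False, w: False}
  {f: True, w: True}


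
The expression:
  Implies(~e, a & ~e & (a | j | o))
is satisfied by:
  {a: True, e: True}
  {a: True, e: False}
  {e: True, a: False}


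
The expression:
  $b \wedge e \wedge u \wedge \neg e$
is never true.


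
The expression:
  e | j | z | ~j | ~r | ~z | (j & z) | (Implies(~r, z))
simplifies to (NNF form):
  True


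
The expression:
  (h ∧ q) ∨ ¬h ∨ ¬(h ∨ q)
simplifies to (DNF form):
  q ∨ ¬h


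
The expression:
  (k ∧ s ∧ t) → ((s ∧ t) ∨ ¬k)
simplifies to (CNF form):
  True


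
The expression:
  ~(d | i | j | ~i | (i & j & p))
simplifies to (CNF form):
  False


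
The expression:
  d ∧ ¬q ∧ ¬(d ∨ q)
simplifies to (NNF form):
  False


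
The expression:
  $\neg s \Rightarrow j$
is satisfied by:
  {s: True, j: True}
  {s: True, j: False}
  {j: True, s: False}


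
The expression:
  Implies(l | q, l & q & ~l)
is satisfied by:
  {q: False, l: False}


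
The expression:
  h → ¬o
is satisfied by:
  {h: False, o: False}
  {o: True, h: False}
  {h: True, o: False}


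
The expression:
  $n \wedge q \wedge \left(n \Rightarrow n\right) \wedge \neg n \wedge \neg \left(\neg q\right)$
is never true.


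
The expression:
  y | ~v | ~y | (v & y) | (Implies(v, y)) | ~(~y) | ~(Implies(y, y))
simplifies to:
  True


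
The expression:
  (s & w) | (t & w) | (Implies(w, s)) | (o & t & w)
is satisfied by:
  {t: True, s: True, w: False}
  {t: True, w: False, s: False}
  {s: True, w: False, t: False}
  {s: False, w: False, t: False}
  {t: True, s: True, w: True}
  {t: True, w: True, s: False}
  {s: True, w: True, t: False}


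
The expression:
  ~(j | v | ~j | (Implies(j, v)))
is never true.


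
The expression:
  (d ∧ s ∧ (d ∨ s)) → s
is always true.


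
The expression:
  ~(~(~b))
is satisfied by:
  {b: False}


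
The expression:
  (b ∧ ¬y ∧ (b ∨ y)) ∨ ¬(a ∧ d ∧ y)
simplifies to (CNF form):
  ¬a ∨ ¬d ∨ ¬y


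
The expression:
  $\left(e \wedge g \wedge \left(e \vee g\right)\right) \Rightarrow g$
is always true.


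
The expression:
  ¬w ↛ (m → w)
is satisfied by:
  {m: True, w: False}


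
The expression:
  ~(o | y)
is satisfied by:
  {y: False, o: False}


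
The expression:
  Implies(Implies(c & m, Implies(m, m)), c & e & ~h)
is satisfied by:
  {c: True, e: True, h: False}


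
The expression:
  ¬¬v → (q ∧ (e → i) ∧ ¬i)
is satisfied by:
  {q: True, i: False, e: False, v: False}
  {q: False, i: False, e: False, v: False}
  {q: True, e: True, i: False, v: False}
  {e: True, q: False, i: False, v: False}
  {q: True, i: True, e: False, v: False}
  {i: True, q: False, e: False, v: False}
  {q: True, e: True, i: True, v: False}
  {e: True, i: True, q: False, v: False}
  {v: True, q: True, i: False, e: False}


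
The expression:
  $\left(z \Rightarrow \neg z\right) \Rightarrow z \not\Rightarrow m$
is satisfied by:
  {z: True}


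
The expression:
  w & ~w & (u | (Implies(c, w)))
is never true.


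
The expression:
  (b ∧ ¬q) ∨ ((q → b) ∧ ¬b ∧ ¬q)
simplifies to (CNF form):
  ¬q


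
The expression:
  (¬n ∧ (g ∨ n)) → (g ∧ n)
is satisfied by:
  {n: True, g: False}
  {g: False, n: False}
  {g: True, n: True}


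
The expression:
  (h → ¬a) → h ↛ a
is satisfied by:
  {h: True}


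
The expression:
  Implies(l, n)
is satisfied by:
  {n: True, l: False}
  {l: False, n: False}
  {l: True, n: True}


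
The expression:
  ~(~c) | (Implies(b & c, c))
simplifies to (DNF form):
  True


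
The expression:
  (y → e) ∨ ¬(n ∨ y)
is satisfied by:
  {e: True, y: False}
  {y: False, e: False}
  {y: True, e: True}


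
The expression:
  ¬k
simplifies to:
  ¬k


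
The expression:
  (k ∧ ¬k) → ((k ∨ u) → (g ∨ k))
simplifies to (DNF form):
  True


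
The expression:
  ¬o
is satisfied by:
  {o: False}


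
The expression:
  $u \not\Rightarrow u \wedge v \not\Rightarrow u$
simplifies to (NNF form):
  $\text{False}$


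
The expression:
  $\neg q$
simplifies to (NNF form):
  $\neg q$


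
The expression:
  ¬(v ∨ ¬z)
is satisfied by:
  {z: True, v: False}


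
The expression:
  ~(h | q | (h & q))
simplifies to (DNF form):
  ~h & ~q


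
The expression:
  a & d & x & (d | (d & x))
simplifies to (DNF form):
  a & d & x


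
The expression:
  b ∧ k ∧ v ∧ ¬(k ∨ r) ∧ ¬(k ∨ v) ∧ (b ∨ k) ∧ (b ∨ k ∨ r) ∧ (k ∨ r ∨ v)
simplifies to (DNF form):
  False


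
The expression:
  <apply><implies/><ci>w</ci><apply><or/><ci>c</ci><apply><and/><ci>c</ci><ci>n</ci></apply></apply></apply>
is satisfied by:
  {c: True, w: False}
  {w: False, c: False}
  {w: True, c: True}


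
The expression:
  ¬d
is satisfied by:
  {d: False}


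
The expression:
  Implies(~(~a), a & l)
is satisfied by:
  {l: True, a: False}
  {a: False, l: False}
  {a: True, l: True}


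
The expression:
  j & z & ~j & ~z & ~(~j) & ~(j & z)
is never true.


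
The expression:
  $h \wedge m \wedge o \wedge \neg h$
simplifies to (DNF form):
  $\text{False}$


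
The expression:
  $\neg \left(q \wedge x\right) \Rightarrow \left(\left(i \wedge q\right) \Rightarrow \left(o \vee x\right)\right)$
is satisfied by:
  {x: True, o: True, i: False, q: False}
  {x: True, i: False, q: False, o: False}
  {o: True, i: False, q: False, x: False}
  {o: False, i: False, q: False, x: False}
  {x: True, q: True, o: True, i: False}
  {x: True, q: True, o: False, i: False}
  {q: True, o: True, x: False, i: False}
  {q: True, x: False, i: False, o: False}
  {o: True, x: True, i: True, q: False}
  {x: True, i: True, o: False, q: False}
  {o: True, i: True, x: False, q: False}
  {i: True, x: False, q: False, o: False}
  {x: True, q: True, i: True, o: True}
  {x: True, q: True, i: True, o: False}
  {q: True, i: True, o: True, x: False}


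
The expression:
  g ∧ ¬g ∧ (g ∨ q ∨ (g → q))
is never true.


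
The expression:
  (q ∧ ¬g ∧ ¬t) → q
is always true.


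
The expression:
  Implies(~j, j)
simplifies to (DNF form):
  j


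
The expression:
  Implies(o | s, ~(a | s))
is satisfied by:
  {o: False, s: False, a: False}
  {a: True, o: False, s: False}
  {o: True, a: False, s: False}


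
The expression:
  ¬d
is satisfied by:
  {d: False}


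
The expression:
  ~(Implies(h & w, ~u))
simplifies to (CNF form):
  h & u & w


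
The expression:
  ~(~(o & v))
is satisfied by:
  {o: True, v: True}


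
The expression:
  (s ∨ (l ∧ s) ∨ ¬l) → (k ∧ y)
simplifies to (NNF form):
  (k ∨ l) ∧ (k ∨ ¬s) ∧ (l ∨ y) ∧ (y ∨ ¬s)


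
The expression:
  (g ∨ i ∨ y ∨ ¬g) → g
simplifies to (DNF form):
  g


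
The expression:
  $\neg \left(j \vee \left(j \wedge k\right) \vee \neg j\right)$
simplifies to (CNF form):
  $\text{False}$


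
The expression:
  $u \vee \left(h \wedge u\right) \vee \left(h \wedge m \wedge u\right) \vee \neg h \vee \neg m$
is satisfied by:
  {u: True, h: False, m: False}
  {h: False, m: False, u: False}
  {u: True, m: True, h: False}
  {m: True, h: False, u: False}
  {u: True, h: True, m: False}
  {h: True, u: False, m: False}
  {u: True, m: True, h: True}


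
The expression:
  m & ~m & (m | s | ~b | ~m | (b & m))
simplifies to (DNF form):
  False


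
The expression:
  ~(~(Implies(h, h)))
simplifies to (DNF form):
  True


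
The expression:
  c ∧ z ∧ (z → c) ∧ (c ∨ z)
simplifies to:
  c ∧ z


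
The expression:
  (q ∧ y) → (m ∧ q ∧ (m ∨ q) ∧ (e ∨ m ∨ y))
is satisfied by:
  {m: True, q: False, y: False}
  {q: False, y: False, m: False}
  {y: True, m: True, q: False}
  {y: True, q: False, m: False}
  {m: True, q: True, y: False}
  {q: True, m: False, y: False}
  {y: True, q: True, m: True}


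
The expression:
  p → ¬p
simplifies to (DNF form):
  ¬p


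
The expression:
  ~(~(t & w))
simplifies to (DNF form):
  t & w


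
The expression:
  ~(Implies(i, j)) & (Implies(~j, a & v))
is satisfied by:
  {a: True, i: True, v: True, j: False}


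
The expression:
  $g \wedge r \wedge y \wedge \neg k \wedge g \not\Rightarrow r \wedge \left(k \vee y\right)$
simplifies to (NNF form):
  $\text{False}$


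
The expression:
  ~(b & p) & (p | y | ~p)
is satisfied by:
  {p: False, b: False}
  {b: True, p: False}
  {p: True, b: False}


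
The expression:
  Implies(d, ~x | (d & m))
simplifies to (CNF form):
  m | ~d | ~x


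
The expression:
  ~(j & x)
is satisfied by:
  {x: False, j: False}
  {j: True, x: False}
  {x: True, j: False}


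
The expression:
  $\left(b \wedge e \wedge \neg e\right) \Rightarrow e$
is always true.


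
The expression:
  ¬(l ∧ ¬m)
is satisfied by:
  {m: True, l: False}
  {l: False, m: False}
  {l: True, m: True}


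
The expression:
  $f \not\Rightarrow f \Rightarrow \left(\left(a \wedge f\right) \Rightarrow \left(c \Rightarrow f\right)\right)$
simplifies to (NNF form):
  $\text{True}$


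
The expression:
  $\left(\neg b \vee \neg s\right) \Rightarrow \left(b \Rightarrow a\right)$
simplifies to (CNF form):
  $a \vee s \vee \neg b$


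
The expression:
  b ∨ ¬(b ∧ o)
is always true.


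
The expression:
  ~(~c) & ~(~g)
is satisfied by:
  {c: True, g: True}


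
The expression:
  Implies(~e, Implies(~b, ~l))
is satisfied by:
  {b: True, e: True, l: False}
  {b: True, l: False, e: False}
  {e: True, l: False, b: False}
  {e: False, l: False, b: False}
  {b: True, e: True, l: True}
  {b: True, l: True, e: False}
  {e: True, l: True, b: False}


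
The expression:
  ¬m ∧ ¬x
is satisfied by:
  {x: False, m: False}


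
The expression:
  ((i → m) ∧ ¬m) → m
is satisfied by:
  {i: True, m: True}
  {i: True, m: False}
  {m: True, i: False}


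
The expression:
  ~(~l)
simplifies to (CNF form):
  l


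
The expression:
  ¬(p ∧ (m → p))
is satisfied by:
  {p: False}


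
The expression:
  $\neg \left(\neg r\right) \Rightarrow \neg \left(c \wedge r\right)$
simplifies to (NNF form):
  $\neg c \vee \neg r$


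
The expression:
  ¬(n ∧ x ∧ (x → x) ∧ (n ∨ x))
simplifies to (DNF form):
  ¬n ∨ ¬x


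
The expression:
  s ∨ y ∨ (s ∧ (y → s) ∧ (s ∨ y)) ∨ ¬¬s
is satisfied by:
  {y: True, s: True}
  {y: True, s: False}
  {s: True, y: False}


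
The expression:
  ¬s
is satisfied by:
  {s: False}


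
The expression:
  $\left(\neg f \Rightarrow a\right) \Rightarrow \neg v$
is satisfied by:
  {f: False, v: False, a: False}
  {a: True, f: False, v: False}
  {f: True, a: False, v: False}
  {a: True, f: True, v: False}
  {v: True, a: False, f: False}


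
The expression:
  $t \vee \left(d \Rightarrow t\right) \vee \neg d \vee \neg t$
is always true.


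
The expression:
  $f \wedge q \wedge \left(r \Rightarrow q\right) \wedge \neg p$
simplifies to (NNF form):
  $f \wedge q \wedge \neg p$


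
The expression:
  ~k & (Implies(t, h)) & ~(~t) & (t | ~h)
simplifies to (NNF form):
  h & t & ~k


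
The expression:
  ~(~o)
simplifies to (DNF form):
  o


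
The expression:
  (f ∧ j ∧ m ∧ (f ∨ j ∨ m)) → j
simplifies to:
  True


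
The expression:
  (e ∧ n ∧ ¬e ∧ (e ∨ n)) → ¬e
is always true.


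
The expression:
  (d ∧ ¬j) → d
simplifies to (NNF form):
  True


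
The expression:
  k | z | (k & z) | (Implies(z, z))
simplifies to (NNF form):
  True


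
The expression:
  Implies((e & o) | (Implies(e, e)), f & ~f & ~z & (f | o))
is never true.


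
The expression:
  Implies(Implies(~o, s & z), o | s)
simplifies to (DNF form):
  True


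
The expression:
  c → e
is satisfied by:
  {e: True, c: False}
  {c: False, e: False}
  {c: True, e: True}


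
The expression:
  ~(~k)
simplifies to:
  k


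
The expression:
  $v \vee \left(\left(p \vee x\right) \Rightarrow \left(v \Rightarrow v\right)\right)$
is always true.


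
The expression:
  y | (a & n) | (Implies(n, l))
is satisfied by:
  {a: True, y: True, l: True, n: False}
  {a: True, y: True, l: False, n: False}
  {a: True, l: True, n: False, y: False}
  {a: True, l: False, n: False, y: False}
  {y: True, l: True, n: False, a: False}
  {y: True, l: False, n: False, a: False}
  {l: True, y: False, n: False, a: False}
  {l: False, y: False, n: False, a: False}
  {a: True, y: True, n: True, l: True}
  {a: True, y: True, n: True, l: False}
  {a: True, n: True, l: True, y: False}
  {a: True, n: True, l: False, y: False}
  {n: True, y: True, l: True, a: False}
  {n: True, y: True, l: False, a: False}
  {n: True, l: True, y: False, a: False}


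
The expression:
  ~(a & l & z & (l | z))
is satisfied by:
  {l: False, z: False, a: False}
  {a: True, l: False, z: False}
  {z: True, l: False, a: False}
  {a: True, z: True, l: False}
  {l: True, a: False, z: False}
  {a: True, l: True, z: False}
  {z: True, l: True, a: False}


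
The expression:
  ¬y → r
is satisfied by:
  {r: True, y: True}
  {r: True, y: False}
  {y: True, r: False}


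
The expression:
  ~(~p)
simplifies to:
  p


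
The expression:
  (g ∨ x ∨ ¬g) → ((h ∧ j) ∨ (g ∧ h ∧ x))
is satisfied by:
  {h: True, g: True, j: True, x: True}
  {h: True, g: True, j: True, x: False}
  {h: True, j: True, x: True, g: False}
  {h: True, j: True, x: False, g: False}
  {h: True, g: True, x: True, j: False}


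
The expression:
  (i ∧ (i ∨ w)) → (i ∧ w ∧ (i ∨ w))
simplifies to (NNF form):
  w ∨ ¬i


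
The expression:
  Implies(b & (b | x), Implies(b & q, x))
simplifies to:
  x | ~b | ~q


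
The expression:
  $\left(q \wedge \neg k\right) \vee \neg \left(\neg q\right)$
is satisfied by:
  {q: True}


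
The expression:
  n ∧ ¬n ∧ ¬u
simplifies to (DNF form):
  False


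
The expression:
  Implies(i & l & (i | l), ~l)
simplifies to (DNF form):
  ~i | ~l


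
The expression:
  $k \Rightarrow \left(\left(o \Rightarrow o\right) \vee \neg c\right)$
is always true.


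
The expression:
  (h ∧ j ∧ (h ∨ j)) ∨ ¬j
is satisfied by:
  {h: True, j: False}
  {j: False, h: False}
  {j: True, h: True}


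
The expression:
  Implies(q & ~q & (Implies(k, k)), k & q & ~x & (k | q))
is always true.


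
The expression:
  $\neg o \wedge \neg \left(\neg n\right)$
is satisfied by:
  {n: True, o: False}


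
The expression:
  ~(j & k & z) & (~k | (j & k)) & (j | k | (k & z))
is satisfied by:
  {j: True, k: False, z: False}
  {j: True, z: True, k: False}
  {j: True, k: True, z: False}


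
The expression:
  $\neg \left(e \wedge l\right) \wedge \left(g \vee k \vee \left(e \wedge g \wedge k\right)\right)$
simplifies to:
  $\left(g \wedge \neg e\right) \vee \left(g \wedge \neg l\right) \vee \left(k \wedge \neg e\right) \vee \left(k \wedge \neg l\right)$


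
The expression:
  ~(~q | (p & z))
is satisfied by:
  {q: True, p: False, z: False}
  {z: True, q: True, p: False}
  {p: True, q: True, z: False}


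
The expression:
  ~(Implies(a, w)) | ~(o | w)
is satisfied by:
  {a: True, w: False, o: False}
  {w: False, o: False, a: False}
  {a: True, o: True, w: False}


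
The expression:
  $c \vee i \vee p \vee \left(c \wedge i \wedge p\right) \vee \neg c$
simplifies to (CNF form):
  $\text{True}$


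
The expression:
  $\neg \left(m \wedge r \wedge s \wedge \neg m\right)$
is always true.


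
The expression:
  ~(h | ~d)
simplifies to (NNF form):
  d & ~h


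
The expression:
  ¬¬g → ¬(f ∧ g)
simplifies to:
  ¬f ∨ ¬g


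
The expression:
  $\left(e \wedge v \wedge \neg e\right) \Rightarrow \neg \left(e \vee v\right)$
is always true.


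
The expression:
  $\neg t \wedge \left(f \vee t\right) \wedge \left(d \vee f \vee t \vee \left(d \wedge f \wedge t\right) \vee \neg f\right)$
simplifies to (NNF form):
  $f \wedge \neg t$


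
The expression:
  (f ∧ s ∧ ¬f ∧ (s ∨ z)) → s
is always true.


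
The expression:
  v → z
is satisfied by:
  {z: True, v: False}
  {v: False, z: False}
  {v: True, z: True}


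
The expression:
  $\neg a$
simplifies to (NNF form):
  $\neg a$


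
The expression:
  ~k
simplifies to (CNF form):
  ~k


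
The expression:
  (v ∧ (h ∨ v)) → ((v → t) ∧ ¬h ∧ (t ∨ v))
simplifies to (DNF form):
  (t ∧ ¬h) ∨ ¬v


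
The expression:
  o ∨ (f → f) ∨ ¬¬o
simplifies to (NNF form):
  True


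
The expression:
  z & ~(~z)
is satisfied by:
  {z: True}


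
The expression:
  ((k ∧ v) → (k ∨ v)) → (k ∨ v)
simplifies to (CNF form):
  k ∨ v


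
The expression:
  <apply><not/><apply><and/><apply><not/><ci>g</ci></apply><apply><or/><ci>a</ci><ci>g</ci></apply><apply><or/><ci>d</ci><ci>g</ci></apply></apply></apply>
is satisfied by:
  {g: True, d: False, a: False}
  {g: False, d: False, a: False}
  {a: True, g: True, d: False}
  {a: True, g: False, d: False}
  {d: True, g: True, a: False}
  {d: True, g: False, a: False}
  {d: True, a: True, g: True}


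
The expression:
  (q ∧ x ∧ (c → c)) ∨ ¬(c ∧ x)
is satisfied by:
  {q: True, c: False, x: False}
  {c: False, x: False, q: False}
  {x: True, q: True, c: False}
  {x: True, c: False, q: False}
  {q: True, c: True, x: False}
  {c: True, q: False, x: False}
  {x: True, c: True, q: True}


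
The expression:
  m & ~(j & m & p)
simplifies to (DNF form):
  (m & ~j) | (m & ~p)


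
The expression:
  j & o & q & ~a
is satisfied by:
  {j: True, o: True, q: True, a: False}


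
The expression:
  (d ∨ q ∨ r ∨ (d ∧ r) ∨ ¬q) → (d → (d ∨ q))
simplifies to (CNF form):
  True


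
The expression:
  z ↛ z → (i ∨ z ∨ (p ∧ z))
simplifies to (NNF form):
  True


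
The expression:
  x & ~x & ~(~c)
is never true.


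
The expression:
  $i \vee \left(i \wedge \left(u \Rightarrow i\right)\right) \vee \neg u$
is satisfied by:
  {i: True, u: False}
  {u: False, i: False}
  {u: True, i: True}


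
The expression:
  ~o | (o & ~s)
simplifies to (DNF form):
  ~o | ~s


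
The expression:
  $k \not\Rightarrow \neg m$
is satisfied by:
  {m: True, k: True}


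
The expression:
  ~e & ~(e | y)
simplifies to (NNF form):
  ~e & ~y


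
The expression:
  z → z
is always true.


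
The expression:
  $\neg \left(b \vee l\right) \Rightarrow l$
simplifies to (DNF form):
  $b \vee l$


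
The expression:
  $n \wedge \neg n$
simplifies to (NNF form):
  $\text{False}$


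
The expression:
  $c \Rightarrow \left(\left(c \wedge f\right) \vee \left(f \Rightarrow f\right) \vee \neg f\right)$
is always true.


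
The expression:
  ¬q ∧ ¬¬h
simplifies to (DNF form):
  h ∧ ¬q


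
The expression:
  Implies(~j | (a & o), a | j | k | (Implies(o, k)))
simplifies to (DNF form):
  a | j | k | ~o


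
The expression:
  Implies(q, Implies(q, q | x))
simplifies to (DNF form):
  True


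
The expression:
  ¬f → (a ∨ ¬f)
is always true.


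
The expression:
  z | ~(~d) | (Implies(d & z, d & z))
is always true.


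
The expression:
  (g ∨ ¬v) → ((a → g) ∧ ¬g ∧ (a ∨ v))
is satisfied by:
  {v: True, g: False}


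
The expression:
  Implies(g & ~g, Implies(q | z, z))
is always true.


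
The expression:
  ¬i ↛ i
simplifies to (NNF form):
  True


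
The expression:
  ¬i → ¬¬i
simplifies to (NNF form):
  i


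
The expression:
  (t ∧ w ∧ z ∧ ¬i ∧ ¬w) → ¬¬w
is always true.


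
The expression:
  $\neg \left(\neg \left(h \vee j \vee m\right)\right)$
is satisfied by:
  {m: True, h: True, j: True}
  {m: True, h: True, j: False}
  {m: True, j: True, h: False}
  {m: True, j: False, h: False}
  {h: True, j: True, m: False}
  {h: True, j: False, m: False}
  {j: True, h: False, m: False}


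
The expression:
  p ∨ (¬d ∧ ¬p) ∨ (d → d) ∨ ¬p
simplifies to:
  True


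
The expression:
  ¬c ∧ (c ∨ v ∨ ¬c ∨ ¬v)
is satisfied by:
  {c: False}


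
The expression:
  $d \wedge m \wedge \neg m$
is never true.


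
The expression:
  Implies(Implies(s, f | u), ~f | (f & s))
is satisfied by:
  {s: True, f: False}
  {f: False, s: False}
  {f: True, s: True}


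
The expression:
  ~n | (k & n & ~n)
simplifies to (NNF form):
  ~n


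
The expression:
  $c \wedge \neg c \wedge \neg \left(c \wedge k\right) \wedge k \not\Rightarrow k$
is never true.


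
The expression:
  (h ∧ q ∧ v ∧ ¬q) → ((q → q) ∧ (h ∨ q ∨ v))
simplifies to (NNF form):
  True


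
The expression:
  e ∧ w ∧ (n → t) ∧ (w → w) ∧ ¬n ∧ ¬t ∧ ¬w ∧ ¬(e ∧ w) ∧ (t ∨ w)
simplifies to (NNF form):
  False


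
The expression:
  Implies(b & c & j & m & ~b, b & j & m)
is always true.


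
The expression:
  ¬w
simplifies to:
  ¬w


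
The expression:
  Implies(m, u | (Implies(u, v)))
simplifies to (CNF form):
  True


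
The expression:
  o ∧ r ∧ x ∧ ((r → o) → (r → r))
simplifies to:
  o ∧ r ∧ x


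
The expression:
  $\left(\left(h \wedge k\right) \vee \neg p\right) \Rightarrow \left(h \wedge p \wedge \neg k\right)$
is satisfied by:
  {p: True, h: False, k: False}
  {p: True, k: True, h: False}
  {p: True, h: True, k: False}


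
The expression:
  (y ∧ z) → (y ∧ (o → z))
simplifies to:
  True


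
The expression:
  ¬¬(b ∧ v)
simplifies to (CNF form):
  b ∧ v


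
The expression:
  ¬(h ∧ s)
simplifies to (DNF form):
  ¬h ∨ ¬s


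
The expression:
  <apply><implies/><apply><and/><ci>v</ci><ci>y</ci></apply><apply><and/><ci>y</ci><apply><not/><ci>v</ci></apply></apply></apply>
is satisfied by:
  {v: False, y: False}
  {y: True, v: False}
  {v: True, y: False}


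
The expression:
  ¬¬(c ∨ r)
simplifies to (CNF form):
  c ∨ r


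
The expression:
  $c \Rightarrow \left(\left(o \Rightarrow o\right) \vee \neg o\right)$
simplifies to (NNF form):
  $\text{True}$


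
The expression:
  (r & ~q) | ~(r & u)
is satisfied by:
  {u: False, q: False, r: False}
  {r: True, u: False, q: False}
  {q: True, u: False, r: False}
  {r: True, q: True, u: False}
  {u: True, r: False, q: False}
  {r: True, u: True, q: False}
  {q: True, u: True, r: False}


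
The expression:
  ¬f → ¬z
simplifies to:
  f ∨ ¬z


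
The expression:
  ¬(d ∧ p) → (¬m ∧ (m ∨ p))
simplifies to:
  p ∧ (d ∨ ¬m)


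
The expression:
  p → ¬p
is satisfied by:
  {p: False}


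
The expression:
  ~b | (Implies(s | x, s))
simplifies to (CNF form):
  s | ~b | ~x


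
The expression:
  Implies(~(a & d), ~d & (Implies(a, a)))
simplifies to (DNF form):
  a | ~d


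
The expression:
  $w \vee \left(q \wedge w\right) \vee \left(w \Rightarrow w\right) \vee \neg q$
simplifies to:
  $\text{True}$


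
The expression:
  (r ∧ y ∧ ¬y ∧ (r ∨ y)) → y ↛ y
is always true.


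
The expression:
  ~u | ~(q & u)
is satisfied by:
  {u: False, q: False}
  {q: True, u: False}
  {u: True, q: False}


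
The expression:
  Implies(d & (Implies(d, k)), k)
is always true.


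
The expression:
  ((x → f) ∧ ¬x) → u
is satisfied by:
  {x: True, u: True}
  {x: True, u: False}
  {u: True, x: False}


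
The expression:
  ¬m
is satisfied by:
  {m: False}


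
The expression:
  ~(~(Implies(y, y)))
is always true.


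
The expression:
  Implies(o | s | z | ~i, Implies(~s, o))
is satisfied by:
  {i: True, o: True, s: True, z: False}
  {o: True, s: True, z: False, i: False}
  {i: True, o: True, s: True, z: True}
  {o: True, s: True, z: True, i: False}
  {o: True, i: True, z: False, s: False}
  {o: True, z: False, s: False, i: False}
  {o: True, i: True, z: True, s: False}
  {o: True, z: True, s: False, i: False}
  {i: True, s: True, z: False, o: False}
  {s: True, i: False, z: False, o: False}
  {i: True, s: True, z: True, o: False}
  {s: True, z: True, i: False, o: False}
  {i: True, z: False, s: False, o: False}


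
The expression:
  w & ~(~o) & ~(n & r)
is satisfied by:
  {w: True, o: True, n: False, r: False}
  {r: True, w: True, o: True, n: False}
  {n: True, w: True, o: True, r: False}


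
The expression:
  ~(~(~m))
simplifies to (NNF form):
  ~m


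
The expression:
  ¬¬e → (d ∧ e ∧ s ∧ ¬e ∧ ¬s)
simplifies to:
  ¬e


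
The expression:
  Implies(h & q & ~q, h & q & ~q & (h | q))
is always true.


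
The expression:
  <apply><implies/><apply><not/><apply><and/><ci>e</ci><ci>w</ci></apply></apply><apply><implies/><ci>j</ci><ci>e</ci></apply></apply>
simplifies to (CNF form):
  <apply><or/><ci>e</ci><apply><not/><ci>j</ci></apply></apply>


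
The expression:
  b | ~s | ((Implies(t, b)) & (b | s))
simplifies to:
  b | ~s | ~t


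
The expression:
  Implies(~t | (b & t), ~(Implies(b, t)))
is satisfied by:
  {b: True, t: False}
  {t: True, b: False}


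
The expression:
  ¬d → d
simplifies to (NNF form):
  d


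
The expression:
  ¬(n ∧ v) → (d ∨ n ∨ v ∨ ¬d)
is always true.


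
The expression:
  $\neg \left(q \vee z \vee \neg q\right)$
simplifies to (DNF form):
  $\text{False}$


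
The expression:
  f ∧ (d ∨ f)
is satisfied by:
  {f: True}


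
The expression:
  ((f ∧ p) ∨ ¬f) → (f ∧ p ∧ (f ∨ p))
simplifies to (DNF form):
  f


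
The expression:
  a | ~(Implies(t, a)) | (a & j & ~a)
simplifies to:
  a | t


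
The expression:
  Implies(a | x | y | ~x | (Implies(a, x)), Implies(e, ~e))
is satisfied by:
  {e: False}


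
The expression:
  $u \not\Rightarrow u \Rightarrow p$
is always true.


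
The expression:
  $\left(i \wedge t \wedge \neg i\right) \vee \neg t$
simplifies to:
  $\neg t$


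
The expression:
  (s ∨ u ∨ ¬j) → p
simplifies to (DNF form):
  p ∨ (j ∧ ¬s ∧ ¬u)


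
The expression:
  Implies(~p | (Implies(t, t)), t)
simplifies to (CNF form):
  t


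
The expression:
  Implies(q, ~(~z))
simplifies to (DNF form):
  z | ~q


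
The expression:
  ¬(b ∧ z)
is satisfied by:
  {z: False, b: False}
  {b: True, z: False}
  {z: True, b: False}


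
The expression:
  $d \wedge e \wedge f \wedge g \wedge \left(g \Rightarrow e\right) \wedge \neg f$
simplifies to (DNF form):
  $\text{False}$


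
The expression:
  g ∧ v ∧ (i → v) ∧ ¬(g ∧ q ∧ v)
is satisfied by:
  {g: True, v: True, q: False}


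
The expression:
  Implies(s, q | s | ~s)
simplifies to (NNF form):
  True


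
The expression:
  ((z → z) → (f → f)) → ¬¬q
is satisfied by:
  {q: True}


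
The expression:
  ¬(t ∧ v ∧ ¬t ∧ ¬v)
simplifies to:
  True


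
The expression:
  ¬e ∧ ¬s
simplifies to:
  ¬e ∧ ¬s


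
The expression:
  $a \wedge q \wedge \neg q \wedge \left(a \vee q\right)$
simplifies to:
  $\text{False}$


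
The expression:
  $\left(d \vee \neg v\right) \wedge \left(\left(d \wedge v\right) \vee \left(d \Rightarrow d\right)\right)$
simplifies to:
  $d \vee \neg v$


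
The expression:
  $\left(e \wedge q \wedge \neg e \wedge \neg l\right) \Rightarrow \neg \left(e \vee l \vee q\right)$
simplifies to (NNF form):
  $\text{True}$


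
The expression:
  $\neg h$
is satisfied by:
  {h: False}


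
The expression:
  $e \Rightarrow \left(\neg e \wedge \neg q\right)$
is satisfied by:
  {e: False}


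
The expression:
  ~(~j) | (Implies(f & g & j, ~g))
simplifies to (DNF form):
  True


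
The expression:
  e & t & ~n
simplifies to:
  e & t & ~n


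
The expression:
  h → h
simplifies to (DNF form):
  True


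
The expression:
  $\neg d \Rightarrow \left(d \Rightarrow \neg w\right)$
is always true.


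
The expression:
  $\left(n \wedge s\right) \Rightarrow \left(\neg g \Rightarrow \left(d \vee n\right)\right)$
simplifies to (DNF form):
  $\text{True}$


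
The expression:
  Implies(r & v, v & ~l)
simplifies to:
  ~l | ~r | ~v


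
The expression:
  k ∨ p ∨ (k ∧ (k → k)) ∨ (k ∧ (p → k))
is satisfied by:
  {k: True, p: True}
  {k: True, p: False}
  {p: True, k: False}


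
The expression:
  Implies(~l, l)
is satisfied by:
  {l: True}


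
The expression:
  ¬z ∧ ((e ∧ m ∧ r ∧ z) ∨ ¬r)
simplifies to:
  ¬r ∧ ¬z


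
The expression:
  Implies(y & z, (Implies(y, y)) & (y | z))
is always true.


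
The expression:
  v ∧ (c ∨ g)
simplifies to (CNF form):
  v ∧ (c ∨ g)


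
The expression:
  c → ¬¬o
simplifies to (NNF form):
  o ∨ ¬c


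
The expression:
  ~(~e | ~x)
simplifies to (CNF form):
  e & x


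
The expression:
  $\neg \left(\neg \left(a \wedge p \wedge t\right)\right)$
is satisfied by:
  {t: True, p: True, a: True}


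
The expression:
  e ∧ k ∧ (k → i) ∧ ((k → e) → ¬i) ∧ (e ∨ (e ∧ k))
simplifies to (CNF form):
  False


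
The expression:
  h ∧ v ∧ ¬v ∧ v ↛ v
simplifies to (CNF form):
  False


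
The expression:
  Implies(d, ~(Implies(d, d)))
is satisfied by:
  {d: False}


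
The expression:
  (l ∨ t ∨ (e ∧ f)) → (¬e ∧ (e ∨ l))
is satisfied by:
  {f: False, t: False, e: False, l: False}
  {l: True, f: False, t: False, e: False}
  {l: True, t: True, f: False, e: False}
  {f: True, l: False, t: False, e: False}
  {l: True, f: True, t: False, e: False}
  {l: True, t: True, f: True, e: False}
  {e: True, l: False, f: False, t: False}


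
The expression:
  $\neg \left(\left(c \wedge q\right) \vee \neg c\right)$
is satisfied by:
  {c: True, q: False}


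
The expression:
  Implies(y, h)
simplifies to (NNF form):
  h | ~y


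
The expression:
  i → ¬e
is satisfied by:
  {e: False, i: False}
  {i: True, e: False}
  {e: True, i: False}


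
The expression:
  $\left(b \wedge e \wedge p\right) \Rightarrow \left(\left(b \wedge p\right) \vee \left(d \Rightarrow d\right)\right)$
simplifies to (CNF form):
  $\text{True}$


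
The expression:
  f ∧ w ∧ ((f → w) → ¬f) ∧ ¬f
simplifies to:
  False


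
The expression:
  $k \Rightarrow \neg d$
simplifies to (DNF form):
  $\neg d \vee \neg k$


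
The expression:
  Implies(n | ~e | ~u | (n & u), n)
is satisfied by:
  {n: True, u: True, e: True}
  {n: True, u: True, e: False}
  {n: True, e: True, u: False}
  {n: True, e: False, u: False}
  {u: True, e: True, n: False}


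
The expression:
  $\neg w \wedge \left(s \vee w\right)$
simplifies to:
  $s \wedge \neg w$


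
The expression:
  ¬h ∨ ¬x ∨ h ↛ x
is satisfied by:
  {h: False, x: False}
  {x: True, h: False}
  {h: True, x: False}


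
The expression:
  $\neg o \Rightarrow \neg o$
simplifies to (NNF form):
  $\text{True}$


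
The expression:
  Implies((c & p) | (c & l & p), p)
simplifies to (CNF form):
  True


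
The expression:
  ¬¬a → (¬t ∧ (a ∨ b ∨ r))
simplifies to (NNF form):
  ¬a ∨ ¬t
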